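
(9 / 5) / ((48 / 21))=63 / 80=0.79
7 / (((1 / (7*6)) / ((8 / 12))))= 196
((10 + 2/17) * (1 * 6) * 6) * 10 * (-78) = -4829760/17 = -284103.53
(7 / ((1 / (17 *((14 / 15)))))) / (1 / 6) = 3332 / 5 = 666.40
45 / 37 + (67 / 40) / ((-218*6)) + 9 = 19774481 / 1935840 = 10.21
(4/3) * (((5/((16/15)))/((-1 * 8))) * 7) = -175/32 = -5.47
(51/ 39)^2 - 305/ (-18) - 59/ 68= 1839659/ 103428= 17.79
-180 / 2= -90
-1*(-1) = 1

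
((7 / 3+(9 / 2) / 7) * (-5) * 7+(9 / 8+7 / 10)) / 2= -12281 / 240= -51.17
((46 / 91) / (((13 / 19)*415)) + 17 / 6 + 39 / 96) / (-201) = -152767799 / 9473274720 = -0.02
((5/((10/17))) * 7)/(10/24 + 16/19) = 1938/41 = 47.27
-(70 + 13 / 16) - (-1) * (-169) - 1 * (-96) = -2301 / 16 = -143.81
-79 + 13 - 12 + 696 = 618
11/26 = 0.42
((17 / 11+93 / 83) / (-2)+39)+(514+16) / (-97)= 2851940 / 88561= 32.20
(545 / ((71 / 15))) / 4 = 8175 / 284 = 28.79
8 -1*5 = 3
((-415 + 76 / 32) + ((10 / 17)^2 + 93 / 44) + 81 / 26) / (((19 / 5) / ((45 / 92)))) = -30279876525 / 577916768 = -52.39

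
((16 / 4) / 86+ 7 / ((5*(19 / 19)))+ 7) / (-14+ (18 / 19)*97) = 0.11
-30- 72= -102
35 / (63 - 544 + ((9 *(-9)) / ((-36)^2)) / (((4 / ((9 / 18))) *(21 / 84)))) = -160 / 2199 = -0.07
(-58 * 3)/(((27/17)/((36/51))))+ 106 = 86/3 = 28.67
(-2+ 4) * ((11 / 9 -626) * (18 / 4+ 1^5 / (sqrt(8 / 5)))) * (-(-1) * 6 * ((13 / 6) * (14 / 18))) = -511693 / 9 -511693 * sqrt(10) / 162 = -66843.14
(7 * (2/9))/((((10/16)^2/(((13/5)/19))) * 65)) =896/106875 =0.01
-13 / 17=-0.76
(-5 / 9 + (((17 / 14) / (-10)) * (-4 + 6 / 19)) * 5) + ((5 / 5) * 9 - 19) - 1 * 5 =-4555 / 342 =-13.32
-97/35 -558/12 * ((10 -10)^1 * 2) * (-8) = -97/35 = -2.77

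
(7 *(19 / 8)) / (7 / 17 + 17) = 2261 / 2368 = 0.95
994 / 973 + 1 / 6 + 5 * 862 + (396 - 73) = 3864913 / 834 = 4634.19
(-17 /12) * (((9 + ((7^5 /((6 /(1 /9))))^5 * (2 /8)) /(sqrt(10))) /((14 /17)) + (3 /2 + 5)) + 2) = -55366975868983693761889 * sqrt(10) /440798423040- 578 /21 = -397201400373.01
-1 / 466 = -0.00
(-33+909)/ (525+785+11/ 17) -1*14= -99014/ 7427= -13.33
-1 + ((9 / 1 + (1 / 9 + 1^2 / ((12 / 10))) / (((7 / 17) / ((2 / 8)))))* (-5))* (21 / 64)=-25661 / 1536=-16.71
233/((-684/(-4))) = 233/171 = 1.36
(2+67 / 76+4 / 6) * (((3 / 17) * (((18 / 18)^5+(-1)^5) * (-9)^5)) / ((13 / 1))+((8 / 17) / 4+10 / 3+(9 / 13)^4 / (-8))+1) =41689521485 / 2656858464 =15.69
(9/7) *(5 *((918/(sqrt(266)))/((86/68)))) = 702270 *sqrt(266)/40033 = 286.11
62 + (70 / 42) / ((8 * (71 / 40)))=13231 / 213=62.12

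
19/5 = 3.80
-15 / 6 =-5 / 2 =-2.50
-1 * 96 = -96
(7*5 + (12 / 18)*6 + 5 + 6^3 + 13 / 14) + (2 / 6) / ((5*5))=273989 / 1050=260.94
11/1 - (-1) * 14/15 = 179/15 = 11.93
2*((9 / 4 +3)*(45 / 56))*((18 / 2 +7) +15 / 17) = 38745 / 272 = 142.44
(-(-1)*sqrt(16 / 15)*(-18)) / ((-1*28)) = 6*sqrt(15) / 35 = 0.66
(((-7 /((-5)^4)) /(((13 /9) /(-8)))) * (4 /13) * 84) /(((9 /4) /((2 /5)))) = 150528 /528125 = 0.29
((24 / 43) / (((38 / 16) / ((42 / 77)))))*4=4608 / 8987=0.51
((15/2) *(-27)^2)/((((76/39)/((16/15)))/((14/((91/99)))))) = 45581.68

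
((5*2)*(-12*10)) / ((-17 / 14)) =16800 / 17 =988.24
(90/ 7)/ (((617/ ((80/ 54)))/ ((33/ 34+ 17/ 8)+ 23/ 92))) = 3250/ 31467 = 0.10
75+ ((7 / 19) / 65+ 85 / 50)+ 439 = 1273793 / 2470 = 515.71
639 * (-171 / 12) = -36423 / 4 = -9105.75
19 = 19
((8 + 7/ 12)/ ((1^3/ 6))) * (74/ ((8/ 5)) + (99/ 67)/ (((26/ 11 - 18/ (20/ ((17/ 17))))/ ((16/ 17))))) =3566073725/ 1467032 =2430.81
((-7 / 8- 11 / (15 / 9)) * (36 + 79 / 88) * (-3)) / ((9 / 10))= 970853 / 1056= 919.37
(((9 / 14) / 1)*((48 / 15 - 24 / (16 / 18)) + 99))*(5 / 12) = 141 / 7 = 20.14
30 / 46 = 0.65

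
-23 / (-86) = 23 / 86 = 0.27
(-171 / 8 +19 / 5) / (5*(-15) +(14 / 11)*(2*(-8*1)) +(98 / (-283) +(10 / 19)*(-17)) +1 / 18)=374223069 / 2227276460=0.17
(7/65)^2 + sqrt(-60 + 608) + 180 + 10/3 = 206.75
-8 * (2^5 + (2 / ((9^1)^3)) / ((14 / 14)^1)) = -186640 / 729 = -256.02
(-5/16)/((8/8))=-5/16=-0.31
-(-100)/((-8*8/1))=-25/16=-1.56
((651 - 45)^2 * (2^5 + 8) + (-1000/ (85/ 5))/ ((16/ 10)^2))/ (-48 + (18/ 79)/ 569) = -17960268379993/ 58687536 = -306032.07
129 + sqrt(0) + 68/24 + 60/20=809/6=134.83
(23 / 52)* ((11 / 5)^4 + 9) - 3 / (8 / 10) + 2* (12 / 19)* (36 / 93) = 212119127 / 19142500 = 11.08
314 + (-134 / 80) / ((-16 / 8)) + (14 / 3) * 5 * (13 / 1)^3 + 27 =12385241 / 240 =51605.17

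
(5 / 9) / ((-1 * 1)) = -5 / 9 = -0.56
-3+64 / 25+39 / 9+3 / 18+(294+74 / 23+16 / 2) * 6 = 2110669 / 1150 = 1835.36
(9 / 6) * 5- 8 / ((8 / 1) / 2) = 11 / 2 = 5.50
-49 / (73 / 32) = -1568 / 73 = -21.48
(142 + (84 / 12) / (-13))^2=3381921 / 169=20011.37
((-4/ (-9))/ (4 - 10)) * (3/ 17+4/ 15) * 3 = -226/ 2295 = -0.10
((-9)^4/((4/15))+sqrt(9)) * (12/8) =295281/8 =36910.12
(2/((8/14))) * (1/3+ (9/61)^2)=13874/11163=1.24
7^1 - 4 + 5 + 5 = 13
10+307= 317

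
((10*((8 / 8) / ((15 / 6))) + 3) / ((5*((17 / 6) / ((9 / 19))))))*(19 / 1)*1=378 / 85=4.45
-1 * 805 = -805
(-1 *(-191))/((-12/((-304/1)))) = 14516/3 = 4838.67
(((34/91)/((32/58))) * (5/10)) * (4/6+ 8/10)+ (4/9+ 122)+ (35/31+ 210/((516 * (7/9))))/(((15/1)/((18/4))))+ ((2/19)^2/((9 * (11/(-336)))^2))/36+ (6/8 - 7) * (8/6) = 1976108053222603/17167581751320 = 115.11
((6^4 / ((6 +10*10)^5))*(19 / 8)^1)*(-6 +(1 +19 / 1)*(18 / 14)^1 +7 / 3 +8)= 323703 / 46837895216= 0.00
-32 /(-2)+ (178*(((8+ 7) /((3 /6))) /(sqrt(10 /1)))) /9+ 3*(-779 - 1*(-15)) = -2088.37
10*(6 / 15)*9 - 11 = 25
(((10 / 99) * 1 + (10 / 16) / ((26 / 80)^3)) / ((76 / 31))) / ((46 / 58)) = 1789895515 / 190097622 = 9.42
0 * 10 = 0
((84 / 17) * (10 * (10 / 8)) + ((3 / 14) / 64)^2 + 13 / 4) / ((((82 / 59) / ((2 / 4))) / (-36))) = -471162957147 / 559562752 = -842.02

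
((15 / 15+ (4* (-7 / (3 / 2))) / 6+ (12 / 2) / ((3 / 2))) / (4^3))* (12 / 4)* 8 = 17 / 24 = 0.71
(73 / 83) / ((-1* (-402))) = 73 / 33366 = 0.00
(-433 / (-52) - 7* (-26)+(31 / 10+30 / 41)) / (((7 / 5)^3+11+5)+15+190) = 51743275 / 59627776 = 0.87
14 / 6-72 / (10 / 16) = -1693 / 15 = -112.87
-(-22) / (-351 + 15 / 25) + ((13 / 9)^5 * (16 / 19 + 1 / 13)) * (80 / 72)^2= 187647664865 / 26535912012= 7.07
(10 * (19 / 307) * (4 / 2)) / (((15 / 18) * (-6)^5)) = -19 / 99468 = -0.00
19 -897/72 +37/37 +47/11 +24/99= 1061/88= 12.06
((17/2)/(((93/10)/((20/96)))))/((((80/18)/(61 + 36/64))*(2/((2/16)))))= 83725/507904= 0.16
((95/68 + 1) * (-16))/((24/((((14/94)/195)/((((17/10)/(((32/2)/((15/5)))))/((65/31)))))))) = -91280/11368971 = -0.01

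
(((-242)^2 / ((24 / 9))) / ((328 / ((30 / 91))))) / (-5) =-131769 / 29848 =-4.41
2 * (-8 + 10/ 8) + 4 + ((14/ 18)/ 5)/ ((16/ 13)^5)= -445667189/ 47185920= -9.44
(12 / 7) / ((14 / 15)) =90 / 49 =1.84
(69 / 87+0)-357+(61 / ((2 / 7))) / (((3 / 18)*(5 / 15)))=101117 / 29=3486.79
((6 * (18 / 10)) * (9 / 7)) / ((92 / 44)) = 5346 / 805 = 6.64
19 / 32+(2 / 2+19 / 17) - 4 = -701 / 544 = -1.29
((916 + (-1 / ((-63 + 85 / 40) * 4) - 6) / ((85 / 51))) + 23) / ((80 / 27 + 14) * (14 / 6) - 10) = 36898821 / 1166852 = 31.62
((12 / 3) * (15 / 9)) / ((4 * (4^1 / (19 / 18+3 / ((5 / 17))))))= 1013 / 216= 4.69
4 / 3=1.33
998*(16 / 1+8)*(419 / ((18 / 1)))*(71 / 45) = 118758008 / 135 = 879688.95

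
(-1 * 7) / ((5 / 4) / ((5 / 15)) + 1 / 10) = -20 / 11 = -1.82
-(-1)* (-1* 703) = -703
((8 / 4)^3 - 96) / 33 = -8 / 3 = -2.67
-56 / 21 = -8 / 3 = -2.67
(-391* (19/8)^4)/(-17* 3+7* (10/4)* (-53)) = 2681869/210944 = 12.71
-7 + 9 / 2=-5 / 2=-2.50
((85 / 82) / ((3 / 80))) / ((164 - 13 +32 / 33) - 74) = 37400 / 105493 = 0.35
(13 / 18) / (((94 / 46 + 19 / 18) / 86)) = 25714 / 1283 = 20.04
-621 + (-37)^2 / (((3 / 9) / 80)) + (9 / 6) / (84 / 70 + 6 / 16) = 6886739 / 21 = 327939.95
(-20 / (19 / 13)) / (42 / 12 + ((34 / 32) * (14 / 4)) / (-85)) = -41600 / 10507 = -3.96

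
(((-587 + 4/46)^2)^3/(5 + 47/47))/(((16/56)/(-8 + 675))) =1228303309404064244934807203/77236116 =15903224722020773868.73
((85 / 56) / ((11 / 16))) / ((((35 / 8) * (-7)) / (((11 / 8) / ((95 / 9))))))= -306 / 32585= -0.01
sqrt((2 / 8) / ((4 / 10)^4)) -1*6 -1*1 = -31 / 8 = -3.88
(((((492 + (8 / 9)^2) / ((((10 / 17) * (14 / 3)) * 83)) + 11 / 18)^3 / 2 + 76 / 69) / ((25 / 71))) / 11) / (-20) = -148443694626363995983 / 976652825468859000000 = -0.15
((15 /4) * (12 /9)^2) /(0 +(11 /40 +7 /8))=5.80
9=9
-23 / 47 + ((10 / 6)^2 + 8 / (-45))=496 / 235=2.11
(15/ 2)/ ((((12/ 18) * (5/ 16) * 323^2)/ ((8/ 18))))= 16/ 104329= 0.00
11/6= 1.83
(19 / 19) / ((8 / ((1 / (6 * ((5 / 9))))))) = 3 / 80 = 0.04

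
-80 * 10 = -800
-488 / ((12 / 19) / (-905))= 2097790 / 3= 699263.33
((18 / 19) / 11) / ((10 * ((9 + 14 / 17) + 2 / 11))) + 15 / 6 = 889031 / 355490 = 2.50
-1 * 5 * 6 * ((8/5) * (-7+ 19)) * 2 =-1152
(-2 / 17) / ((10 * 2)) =-1 / 170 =-0.01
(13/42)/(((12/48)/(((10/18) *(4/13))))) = 40/189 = 0.21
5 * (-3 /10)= -3 /2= -1.50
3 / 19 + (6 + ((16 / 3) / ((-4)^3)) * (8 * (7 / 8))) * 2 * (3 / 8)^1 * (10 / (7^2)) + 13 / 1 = 104175 / 7448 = 13.99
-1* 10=-10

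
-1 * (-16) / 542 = 0.03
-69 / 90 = -23 / 30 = -0.77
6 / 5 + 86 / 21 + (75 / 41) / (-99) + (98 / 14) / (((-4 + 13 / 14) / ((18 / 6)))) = -1.56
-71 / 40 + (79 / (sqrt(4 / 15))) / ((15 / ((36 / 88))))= -71 / 40 + 237 * sqrt(15) / 220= 2.40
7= 7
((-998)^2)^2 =992023968016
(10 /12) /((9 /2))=5 /27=0.19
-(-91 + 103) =-12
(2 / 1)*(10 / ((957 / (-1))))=-20 / 957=-0.02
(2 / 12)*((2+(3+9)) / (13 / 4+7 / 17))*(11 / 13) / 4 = 1309 / 9711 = 0.13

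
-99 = -99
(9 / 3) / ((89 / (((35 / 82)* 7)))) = 735 / 7298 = 0.10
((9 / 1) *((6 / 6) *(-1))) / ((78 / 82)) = -123 / 13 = -9.46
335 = 335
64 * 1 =64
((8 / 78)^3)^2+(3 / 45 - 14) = -245139128203 / 17593718805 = -13.93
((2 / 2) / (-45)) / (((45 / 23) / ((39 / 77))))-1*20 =-1039799 / 51975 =-20.01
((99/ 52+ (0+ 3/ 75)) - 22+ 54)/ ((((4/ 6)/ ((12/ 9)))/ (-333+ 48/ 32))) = -2250477/ 100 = -22504.77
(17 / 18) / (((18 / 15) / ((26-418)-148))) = -425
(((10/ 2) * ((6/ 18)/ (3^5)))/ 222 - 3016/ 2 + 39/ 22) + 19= -1323794353/ 890109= -1487.23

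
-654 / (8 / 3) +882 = 2547 / 4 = 636.75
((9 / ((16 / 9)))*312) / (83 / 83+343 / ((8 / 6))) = 6318 / 1033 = 6.12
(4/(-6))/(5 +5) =-1/15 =-0.07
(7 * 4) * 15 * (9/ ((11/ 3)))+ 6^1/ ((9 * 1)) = 34042/ 33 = 1031.58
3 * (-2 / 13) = -6 / 13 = -0.46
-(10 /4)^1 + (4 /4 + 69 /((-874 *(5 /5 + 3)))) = -1.52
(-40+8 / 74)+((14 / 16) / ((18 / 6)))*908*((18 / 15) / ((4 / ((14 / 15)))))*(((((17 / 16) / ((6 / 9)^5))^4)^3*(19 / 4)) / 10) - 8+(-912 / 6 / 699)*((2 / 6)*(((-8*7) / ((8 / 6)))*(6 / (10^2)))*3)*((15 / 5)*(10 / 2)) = 14999413170201078346368882343816943242267479151170199 / 5595348902178593623195176106775805952000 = 2680693095717.58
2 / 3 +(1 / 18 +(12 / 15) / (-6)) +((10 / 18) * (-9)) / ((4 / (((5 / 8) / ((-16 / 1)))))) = 14693 / 23040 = 0.64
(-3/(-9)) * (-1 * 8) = -8/3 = -2.67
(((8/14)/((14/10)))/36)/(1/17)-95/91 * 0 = 85/441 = 0.19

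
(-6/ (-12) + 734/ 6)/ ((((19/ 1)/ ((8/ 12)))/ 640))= 2758.36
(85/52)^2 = 7225/2704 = 2.67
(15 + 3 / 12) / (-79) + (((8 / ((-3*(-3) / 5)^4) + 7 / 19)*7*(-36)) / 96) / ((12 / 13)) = -1073957795 / 315137952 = -3.41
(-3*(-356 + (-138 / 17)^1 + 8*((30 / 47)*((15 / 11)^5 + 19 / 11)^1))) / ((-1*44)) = -63932020665 / 2830954478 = -22.58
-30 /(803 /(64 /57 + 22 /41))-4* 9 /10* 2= -22713232 /3127685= -7.26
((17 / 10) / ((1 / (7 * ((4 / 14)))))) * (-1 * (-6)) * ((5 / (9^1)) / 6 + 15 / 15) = 1003 / 45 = 22.29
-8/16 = -1/2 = -0.50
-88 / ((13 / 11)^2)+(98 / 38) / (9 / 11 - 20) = -42778923 / 677521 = -63.14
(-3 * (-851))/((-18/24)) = -3404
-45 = -45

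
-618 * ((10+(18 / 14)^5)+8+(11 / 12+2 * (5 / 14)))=-480787211 / 33614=-14303.18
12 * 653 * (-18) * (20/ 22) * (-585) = 825130800/ 11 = 75011890.91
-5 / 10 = -1 / 2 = -0.50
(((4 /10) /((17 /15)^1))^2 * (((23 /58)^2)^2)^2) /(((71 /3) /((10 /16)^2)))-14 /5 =-588610443425346024721 /210218109901757624320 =-2.80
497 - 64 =433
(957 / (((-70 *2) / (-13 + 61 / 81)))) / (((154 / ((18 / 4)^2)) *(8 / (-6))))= -8091 / 980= -8.26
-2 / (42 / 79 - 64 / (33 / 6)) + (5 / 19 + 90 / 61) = 10729546 / 5592175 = 1.92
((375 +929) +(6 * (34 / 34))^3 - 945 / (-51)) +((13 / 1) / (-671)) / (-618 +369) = 4369951466 / 2840343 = 1538.53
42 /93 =14 /31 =0.45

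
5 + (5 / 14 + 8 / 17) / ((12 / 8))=1982 / 357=5.55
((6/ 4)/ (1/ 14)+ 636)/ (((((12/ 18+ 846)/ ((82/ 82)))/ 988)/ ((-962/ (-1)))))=468337194/ 635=737538.89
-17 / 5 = -3.40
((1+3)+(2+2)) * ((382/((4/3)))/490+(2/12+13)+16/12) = 29566/245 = 120.68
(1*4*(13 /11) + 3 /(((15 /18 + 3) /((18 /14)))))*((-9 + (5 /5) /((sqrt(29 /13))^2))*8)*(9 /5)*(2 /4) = -90654912 /256795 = -353.02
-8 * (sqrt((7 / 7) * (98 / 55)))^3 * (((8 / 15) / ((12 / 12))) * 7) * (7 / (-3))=2151296 * sqrt(110) / 136125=165.75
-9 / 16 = -0.56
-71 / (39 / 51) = -1207 / 13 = -92.85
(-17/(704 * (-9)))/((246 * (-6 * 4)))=-17/37407744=-0.00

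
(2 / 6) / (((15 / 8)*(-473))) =-8 / 21285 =-0.00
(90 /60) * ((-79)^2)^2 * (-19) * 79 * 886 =-77698751131149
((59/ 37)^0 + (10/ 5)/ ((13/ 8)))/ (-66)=-29/ 858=-0.03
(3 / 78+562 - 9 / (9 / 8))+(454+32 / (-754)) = 760029 / 754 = 1008.00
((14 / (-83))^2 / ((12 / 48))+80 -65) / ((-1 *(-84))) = 104119 / 578676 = 0.18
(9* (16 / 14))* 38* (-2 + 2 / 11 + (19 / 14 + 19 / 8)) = 403218 / 539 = 748.09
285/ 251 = 1.14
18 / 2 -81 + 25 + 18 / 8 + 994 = 3797 / 4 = 949.25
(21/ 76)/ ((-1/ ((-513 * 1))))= 141.75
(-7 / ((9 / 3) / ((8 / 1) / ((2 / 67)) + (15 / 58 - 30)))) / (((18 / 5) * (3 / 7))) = -3385655 / 9396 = -360.33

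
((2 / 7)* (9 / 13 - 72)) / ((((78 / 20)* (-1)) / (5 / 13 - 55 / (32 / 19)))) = -20741625 / 123032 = -168.59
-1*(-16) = 16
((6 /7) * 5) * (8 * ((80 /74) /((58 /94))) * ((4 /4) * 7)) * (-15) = -6307.55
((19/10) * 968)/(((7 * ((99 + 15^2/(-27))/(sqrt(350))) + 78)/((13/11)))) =9536670/277489 - 1108536 * sqrt(14)/277489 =19.42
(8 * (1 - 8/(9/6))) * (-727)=25202.67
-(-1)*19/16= 19/16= 1.19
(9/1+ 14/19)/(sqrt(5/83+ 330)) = 37* sqrt(2273785)/104101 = 0.54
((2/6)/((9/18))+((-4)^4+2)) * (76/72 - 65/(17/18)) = -8045956/459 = -17529.32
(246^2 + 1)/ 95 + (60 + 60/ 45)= 199031/ 285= 698.35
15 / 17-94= -1583 / 17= -93.12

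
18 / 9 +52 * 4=210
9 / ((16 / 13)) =7.31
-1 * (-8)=8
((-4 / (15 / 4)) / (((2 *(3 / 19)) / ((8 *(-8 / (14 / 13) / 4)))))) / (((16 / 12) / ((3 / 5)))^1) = 22.58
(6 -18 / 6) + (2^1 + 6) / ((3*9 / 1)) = 89 / 27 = 3.30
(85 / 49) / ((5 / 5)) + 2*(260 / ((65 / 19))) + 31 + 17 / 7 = 9171 / 49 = 187.16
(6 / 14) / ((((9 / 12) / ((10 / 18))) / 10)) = 200 / 63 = 3.17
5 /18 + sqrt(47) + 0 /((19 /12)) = 7.13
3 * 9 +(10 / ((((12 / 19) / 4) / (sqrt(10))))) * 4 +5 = 32 +760 * sqrt(10) / 3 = 833.11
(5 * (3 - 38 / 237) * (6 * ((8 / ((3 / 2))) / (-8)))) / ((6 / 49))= -329770 / 711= -463.81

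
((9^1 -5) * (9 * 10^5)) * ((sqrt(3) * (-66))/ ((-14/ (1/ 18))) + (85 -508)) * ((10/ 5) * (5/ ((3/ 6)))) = -30456000000 + 132000000 * sqrt(3)/ 7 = -30423338470.49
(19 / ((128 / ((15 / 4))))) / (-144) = -95 / 24576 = -0.00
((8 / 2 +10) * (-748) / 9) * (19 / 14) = -14212 / 9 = -1579.11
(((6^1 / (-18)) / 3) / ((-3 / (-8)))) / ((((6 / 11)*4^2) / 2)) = -11 / 162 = -0.07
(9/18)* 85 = 85/2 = 42.50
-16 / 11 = -1.45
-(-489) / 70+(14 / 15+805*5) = 846913 / 210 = 4032.92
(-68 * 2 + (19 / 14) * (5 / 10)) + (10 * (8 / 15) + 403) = 22933 / 84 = 273.01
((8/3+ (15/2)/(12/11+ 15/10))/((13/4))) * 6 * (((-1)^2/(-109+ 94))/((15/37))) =-93832/55575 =-1.69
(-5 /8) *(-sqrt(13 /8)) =5 *sqrt(26) /32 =0.80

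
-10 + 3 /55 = -547 /55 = -9.95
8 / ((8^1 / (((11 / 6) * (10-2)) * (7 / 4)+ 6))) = 95 / 3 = 31.67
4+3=7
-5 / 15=-1 / 3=-0.33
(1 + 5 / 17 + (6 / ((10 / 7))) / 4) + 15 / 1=5897 / 340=17.34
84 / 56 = 3 / 2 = 1.50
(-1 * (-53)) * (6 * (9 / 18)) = 159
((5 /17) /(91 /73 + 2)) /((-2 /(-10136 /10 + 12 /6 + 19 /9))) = 3316171 /72522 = 45.73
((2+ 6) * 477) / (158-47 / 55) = 24.28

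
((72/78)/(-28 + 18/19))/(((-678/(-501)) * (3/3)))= -0.03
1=1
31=31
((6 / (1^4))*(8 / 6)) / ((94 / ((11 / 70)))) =22 / 1645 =0.01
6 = 6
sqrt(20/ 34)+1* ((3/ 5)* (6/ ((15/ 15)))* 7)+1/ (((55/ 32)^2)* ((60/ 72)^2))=sqrt(170)/ 17+1942614/ 75625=26.45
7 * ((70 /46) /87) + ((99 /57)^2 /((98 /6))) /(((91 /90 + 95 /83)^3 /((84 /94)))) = 137853397572236006435 /992363009004735627063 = 0.14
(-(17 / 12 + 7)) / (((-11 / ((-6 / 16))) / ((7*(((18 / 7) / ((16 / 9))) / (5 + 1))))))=-2727 / 5632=-0.48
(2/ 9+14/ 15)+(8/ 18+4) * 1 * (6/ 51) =428/ 255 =1.68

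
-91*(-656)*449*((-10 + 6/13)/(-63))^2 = 614422.54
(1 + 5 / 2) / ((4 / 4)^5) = 7 / 2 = 3.50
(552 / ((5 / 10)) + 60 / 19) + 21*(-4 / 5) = 103584 / 95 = 1090.36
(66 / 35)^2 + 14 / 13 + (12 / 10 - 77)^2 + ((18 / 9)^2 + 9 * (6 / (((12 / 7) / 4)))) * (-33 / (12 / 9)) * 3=-24857187 / 6370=-3902.23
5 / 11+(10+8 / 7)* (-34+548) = 441047 / 77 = 5727.88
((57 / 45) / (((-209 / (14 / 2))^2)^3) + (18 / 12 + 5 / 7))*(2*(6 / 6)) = 2039750597197721 / 460588844156595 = 4.43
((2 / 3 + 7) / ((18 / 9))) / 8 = 23 / 48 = 0.48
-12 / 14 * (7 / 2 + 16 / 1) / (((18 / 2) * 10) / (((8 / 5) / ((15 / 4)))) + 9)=-208 / 2737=-0.08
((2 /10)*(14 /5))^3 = 2744 /15625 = 0.18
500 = 500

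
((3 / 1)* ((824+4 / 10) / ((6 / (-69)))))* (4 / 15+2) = -64468.08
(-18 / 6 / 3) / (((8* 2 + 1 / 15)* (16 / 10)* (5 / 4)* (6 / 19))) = -95 / 964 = -0.10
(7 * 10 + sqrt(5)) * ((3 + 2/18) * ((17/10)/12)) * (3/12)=119 * sqrt(5)/1080 + 833/108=7.96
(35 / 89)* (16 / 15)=112 / 267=0.42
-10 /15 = -2 /3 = -0.67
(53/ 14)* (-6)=-159/ 7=-22.71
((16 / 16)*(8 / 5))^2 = 64 / 25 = 2.56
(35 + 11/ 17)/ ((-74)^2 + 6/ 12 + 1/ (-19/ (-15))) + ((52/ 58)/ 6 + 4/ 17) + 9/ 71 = 221985926/ 428554083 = 0.52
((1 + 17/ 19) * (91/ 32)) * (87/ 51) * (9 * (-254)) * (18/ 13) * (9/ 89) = -169149141/ 57494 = -2942.03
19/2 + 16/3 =89/6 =14.83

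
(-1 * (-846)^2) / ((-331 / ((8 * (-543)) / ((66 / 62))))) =-32127059808 / 3641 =-8823691.24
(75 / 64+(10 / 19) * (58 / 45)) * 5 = 101245 / 10944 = 9.25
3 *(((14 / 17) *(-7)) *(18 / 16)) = -19.46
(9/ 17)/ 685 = 9/ 11645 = 0.00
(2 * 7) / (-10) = -1.40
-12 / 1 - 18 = -30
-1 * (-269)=269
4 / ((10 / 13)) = 26 / 5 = 5.20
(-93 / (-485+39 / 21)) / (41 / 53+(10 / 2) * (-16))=-34503 / 14201018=-0.00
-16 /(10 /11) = -88 /5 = -17.60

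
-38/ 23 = -1.65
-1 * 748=-748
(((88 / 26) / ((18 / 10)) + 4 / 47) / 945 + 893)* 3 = 662933489 / 247455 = 2679.01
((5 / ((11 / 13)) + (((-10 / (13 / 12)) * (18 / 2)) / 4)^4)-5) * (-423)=-24728070543030 / 314171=-78708953.22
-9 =-9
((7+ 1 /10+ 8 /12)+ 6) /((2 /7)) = 2891 /60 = 48.18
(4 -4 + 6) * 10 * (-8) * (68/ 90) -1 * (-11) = -1055/ 3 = -351.67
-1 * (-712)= 712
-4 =-4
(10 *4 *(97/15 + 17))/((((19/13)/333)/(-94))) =-381967872/19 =-20103572.21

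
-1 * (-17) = 17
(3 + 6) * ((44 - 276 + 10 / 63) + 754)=32896 / 7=4699.43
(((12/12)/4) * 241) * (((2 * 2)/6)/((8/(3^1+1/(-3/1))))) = 241/18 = 13.39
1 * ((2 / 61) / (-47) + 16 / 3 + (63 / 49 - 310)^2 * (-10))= -401657657776 / 421449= -953039.77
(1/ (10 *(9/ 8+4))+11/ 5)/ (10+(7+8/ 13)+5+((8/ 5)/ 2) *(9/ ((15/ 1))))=29575/ 307746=0.10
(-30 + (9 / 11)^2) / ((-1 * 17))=1.73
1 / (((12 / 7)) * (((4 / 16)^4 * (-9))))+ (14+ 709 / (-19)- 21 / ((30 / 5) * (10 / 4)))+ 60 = 18.69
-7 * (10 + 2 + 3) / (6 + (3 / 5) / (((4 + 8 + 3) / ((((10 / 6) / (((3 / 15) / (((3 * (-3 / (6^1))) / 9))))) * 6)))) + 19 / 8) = -2520 / 193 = -13.06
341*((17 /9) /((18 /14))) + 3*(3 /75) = 1014718 /2025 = 501.10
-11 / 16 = -0.69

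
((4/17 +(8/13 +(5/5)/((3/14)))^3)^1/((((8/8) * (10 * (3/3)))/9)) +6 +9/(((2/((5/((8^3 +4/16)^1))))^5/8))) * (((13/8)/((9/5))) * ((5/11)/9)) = 130063249193419989829885/20545211114478095834646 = 6.33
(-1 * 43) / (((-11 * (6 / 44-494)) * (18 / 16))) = -688 / 97785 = -0.01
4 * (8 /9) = 32 /9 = 3.56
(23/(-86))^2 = 529/7396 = 0.07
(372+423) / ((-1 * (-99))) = 265 / 33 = 8.03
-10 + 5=-5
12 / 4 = 3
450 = 450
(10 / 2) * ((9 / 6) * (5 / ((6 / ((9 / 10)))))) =45 / 8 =5.62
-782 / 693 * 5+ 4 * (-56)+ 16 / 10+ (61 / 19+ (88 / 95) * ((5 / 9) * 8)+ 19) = -4426628 / 21945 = -201.71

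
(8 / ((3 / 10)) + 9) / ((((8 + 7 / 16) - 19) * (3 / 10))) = -17120 / 1521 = -11.26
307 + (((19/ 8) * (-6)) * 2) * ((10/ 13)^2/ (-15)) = 52073/ 169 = 308.12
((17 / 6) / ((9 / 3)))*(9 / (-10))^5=-111537 / 200000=-0.56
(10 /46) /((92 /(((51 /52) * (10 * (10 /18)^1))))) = 2125 /165048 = 0.01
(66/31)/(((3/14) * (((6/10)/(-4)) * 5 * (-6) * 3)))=616/837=0.74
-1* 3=-3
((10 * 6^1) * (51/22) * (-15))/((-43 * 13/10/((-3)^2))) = 2065500/6149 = 335.91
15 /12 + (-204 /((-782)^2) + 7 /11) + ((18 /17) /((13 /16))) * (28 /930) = 1535051249 /797319380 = 1.93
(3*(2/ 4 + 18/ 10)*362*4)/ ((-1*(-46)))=1086/ 5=217.20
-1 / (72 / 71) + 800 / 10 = 5689 / 72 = 79.01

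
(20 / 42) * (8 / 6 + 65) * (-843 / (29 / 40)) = -22367600 / 609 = -36728.41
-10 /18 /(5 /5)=-5 /9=-0.56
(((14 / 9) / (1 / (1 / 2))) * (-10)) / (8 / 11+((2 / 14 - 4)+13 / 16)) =17248 / 5139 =3.36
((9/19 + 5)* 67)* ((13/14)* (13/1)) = 588796/133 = 4427.04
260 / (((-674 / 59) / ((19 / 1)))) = -145730 / 337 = -432.43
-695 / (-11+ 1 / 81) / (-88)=-11259 / 15664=-0.72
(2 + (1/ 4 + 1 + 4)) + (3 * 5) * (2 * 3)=389/ 4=97.25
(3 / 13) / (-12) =-1 / 52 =-0.02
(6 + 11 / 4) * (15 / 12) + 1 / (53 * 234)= 1085183 / 99216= 10.94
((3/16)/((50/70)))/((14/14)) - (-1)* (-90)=-7179/80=-89.74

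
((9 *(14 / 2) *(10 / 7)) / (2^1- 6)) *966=-21735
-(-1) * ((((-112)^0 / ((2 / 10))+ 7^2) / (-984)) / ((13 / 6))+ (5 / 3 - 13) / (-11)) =35353 / 35178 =1.00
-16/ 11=-1.45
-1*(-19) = 19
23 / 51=0.45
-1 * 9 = -9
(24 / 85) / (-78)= -4 / 1105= -0.00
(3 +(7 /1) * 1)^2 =100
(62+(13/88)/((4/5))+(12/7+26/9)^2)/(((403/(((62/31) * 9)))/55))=204.81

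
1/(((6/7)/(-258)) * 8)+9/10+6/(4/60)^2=52531/40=1313.28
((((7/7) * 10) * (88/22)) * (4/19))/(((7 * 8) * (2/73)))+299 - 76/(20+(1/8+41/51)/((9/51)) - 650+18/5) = 9059132553/29739997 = 304.61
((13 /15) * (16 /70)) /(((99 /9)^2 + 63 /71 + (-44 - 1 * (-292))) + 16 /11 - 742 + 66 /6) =-81224 /147468825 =-0.00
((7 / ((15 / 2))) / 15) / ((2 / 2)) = 14 / 225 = 0.06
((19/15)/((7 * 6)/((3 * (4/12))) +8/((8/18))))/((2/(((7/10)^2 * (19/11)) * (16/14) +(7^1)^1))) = 41629/495000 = 0.08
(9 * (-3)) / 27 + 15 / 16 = -1 / 16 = -0.06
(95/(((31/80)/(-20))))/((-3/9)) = 456000/31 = 14709.68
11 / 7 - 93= -91.43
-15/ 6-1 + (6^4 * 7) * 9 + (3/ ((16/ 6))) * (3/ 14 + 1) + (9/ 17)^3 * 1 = 44926209329/ 550256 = 81646.01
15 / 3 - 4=1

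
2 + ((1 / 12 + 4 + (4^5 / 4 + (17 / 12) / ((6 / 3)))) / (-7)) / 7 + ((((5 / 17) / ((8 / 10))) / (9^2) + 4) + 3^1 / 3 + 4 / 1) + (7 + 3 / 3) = 7385465 / 539784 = 13.68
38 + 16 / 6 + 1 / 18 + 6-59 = -221 / 18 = -12.28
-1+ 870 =869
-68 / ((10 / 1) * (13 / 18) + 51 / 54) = -408 / 49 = -8.33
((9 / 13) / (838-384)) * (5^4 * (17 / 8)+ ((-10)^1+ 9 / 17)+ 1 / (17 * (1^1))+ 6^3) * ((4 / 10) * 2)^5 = 120223296 / 156771875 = 0.77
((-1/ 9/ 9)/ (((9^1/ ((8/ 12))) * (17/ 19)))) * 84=-1064/ 12393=-0.09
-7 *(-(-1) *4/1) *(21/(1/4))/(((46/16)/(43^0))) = -18816/23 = -818.09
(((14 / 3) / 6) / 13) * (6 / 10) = 0.04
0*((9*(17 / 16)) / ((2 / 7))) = 0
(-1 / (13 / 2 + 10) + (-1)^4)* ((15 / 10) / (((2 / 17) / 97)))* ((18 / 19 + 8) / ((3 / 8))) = 17380460 / 627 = 27720.03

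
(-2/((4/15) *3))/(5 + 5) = -1/4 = -0.25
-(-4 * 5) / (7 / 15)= 300 / 7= 42.86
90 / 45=2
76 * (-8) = -608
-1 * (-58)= 58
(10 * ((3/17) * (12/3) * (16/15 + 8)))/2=32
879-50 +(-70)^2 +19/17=97412/17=5730.12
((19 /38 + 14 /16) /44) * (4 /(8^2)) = 1 /512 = 0.00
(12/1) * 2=24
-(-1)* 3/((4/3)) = 2.25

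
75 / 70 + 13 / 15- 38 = -7573 / 210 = -36.06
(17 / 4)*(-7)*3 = -357 / 4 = -89.25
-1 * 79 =-79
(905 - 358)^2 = 299209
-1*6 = -6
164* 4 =656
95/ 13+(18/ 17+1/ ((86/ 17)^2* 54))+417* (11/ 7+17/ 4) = 1505015449181/ 617847048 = 2435.90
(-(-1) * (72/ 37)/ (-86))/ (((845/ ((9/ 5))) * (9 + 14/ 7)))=-324/ 73941725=-0.00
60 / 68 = 15 / 17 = 0.88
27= 27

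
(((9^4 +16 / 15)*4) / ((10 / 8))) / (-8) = -196862 / 75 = -2624.83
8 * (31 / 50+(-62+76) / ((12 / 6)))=1524 / 25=60.96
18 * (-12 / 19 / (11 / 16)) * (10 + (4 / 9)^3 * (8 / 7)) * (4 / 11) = -26389504 / 434511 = -60.73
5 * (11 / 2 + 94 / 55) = 793 / 22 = 36.05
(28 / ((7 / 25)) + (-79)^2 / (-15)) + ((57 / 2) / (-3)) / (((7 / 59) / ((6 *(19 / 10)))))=-51613 / 42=-1228.88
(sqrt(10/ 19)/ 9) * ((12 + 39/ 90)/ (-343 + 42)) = -373 * sqrt(190)/ 1544130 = -0.00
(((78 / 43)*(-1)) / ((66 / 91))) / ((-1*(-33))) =-1183 / 15609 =-0.08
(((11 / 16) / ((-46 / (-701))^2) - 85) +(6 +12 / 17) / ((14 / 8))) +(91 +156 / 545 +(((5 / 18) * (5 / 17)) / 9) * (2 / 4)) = 30196368892709 / 177854201280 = 169.78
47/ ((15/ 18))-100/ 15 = 746/ 15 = 49.73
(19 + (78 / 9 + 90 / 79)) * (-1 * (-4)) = 27308 / 237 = 115.22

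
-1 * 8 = -8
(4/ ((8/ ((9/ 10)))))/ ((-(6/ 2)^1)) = -3/ 20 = -0.15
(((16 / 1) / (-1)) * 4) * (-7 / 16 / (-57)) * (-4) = 112 / 57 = 1.96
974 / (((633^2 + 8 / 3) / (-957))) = -2796354 / 1202075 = -2.33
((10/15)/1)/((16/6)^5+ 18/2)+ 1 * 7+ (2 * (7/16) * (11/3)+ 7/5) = 9742351/838920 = 11.61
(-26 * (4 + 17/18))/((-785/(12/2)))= 2314/2355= 0.98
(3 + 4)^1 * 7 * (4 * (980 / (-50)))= -19208 / 5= -3841.60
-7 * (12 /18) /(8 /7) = -49 /12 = -4.08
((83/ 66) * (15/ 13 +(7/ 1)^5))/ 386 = 9067999/ 165594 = 54.76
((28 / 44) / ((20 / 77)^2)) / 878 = 3773 / 351200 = 0.01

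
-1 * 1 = -1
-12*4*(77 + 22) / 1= -4752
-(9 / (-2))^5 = 59049 / 32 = 1845.28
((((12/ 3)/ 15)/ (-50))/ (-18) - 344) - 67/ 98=-114004027/ 330750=-344.68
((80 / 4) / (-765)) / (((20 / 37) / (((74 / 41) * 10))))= -0.87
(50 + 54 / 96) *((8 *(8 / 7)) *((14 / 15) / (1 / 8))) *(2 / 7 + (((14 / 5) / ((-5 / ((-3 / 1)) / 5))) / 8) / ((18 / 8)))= 4090304 / 1575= 2597.02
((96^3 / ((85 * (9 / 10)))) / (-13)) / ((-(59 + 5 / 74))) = 4849664 / 321997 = 15.06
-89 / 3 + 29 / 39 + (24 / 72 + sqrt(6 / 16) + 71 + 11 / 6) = sqrt(6) / 4 + 3451 / 78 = 44.86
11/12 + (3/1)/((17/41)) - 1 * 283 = -56069/204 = -274.85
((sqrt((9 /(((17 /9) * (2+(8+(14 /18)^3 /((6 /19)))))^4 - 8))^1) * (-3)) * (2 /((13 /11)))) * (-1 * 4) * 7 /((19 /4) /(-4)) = -19637569746432 * sqrt(532802517475971265074433) /18800317402366414639054993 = -0.76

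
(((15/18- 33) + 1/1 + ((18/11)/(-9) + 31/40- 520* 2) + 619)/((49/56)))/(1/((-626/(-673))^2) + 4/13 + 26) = -3036647515876/161595667695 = -18.79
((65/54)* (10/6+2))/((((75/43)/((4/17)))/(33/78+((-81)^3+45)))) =-1307020561/4131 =-316393.26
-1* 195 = -195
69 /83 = 0.83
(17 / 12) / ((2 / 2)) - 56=-655 / 12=-54.58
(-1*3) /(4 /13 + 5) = -13 /23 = -0.57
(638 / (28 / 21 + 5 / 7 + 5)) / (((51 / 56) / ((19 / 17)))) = 1187956 / 10693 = 111.10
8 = 8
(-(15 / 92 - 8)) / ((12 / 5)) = 3.27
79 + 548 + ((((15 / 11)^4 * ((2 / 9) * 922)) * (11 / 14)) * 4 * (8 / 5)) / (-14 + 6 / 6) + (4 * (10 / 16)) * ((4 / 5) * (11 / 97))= 4149498761 / 11748737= 353.19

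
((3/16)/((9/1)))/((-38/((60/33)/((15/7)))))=-7/15048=-0.00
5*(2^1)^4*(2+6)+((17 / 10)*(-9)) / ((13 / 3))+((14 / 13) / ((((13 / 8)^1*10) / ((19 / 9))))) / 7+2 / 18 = 9682691 / 15210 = 636.60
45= 45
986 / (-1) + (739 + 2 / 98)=-12102 / 49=-246.98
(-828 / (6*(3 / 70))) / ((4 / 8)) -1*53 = -6493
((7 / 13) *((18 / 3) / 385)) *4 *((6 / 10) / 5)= 72 / 17875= 0.00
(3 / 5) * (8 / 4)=6 / 5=1.20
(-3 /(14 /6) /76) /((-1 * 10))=9 /5320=0.00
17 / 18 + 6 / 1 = 125 / 18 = 6.94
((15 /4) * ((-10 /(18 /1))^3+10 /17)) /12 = 25825 /198288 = 0.13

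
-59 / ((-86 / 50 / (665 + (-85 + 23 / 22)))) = 19931.21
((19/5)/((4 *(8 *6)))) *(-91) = -1729/960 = -1.80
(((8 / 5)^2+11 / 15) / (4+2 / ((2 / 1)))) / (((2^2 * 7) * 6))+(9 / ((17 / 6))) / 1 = 3.18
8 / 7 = 1.14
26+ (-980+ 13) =-941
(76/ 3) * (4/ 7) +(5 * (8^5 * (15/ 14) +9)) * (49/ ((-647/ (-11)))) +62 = 1988518037/ 13587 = 146354.46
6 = 6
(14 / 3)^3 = 101.63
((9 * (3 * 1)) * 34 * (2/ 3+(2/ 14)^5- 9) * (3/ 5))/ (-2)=192858948/ 84035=2294.98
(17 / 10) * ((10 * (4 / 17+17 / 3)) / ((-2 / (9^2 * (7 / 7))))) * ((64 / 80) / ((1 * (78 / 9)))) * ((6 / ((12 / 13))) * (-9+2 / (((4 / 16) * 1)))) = 24381 / 10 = 2438.10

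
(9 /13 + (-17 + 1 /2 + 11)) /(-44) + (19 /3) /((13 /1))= 2047 /3432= 0.60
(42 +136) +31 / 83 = 14805 / 83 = 178.37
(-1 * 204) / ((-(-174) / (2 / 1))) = -68 / 29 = -2.34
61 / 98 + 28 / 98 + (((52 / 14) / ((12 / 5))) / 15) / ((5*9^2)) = 162248 / 178605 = 0.91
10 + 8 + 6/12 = 37/2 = 18.50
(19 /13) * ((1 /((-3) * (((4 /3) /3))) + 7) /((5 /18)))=855 /26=32.88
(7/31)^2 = 0.05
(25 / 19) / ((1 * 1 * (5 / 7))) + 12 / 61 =2363 / 1159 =2.04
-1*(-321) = 321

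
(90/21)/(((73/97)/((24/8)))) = 8730/511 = 17.08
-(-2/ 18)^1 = 0.11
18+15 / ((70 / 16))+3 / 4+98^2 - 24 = 268861 / 28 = 9602.18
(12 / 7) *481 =5772 / 7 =824.57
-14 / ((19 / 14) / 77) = -15092 / 19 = -794.32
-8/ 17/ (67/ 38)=-0.27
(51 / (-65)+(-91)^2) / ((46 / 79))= 21259453 / 1495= 14220.37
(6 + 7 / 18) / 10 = 23 / 36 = 0.64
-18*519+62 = -9280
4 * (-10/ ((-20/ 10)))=20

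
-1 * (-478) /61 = 478 /61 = 7.84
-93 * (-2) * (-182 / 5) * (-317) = 10731084 / 5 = 2146216.80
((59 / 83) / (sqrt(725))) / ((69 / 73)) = 4307 * sqrt(29) / 830415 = 0.03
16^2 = 256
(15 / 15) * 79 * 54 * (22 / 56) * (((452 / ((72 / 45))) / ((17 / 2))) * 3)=167099.94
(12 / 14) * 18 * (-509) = -54972 / 7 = -7853.14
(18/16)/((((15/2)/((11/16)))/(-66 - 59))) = -12.89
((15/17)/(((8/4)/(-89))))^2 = 1782225/1156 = 1541.72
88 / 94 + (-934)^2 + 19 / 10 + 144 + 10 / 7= 2870539031 / 3290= 872504.26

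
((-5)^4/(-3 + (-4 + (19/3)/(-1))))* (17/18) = -2125/48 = -44.27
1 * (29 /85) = 29 /85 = 0.34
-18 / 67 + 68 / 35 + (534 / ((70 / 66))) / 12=29233 / 670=43.63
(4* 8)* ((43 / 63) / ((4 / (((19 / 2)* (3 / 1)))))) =3268 / 21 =155.62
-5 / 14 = -0.36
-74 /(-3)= 74 /3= 24.67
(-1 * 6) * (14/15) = -28/5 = -5.60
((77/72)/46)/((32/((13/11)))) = 91/105984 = 0.00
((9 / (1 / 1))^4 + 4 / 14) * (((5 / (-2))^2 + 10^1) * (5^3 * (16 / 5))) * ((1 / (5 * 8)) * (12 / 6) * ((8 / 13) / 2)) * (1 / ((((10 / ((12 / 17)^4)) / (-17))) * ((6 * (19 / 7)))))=-1587306240 / 93347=-17004.36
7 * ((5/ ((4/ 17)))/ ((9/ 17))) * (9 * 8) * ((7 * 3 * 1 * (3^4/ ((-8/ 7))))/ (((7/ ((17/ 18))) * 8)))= -32499495/ 64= -507804.61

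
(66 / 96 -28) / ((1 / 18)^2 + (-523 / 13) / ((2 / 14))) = 24219 / 249716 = 0.10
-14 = -14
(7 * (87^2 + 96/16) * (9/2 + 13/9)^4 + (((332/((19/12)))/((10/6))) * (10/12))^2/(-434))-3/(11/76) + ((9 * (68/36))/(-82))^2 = 3355997014128433577053/50686943109264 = 66210286.28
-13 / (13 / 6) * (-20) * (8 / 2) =480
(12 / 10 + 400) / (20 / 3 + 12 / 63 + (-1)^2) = 14042 / 275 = 51.06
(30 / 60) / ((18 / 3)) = 1 / 12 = 0.08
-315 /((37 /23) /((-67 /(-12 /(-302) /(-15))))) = -366488325 /74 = -4952544.93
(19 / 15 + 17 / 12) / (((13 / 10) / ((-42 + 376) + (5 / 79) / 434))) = 689.41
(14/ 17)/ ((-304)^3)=-7/ 238802944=-0.00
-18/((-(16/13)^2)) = 11.88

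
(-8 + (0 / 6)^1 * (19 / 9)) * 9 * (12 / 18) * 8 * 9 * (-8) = 27648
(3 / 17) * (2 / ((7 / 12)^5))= 1492992 / 285719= 5.23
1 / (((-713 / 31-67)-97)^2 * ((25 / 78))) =0.00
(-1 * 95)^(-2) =1/ 9025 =0.00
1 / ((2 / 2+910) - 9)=0.00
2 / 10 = 1 / 5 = 0.20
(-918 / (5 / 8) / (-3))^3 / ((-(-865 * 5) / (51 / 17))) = 81406.55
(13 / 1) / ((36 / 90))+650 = 1365 / 2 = 682.50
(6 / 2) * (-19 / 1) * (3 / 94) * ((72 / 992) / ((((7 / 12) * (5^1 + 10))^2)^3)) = -787968 / 2678353015625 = -0.00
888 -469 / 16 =13739 / 16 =858.69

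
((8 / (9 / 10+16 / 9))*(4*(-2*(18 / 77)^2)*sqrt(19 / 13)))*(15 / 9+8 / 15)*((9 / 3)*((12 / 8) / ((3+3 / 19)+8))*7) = -7978176*sqrt(247) / 12785773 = -9.81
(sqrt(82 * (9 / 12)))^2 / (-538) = -123 / 1076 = -0.11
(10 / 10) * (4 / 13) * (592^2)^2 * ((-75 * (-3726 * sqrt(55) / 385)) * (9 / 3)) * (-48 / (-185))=21373305407668224 * sqrt(55) / 1001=158350324903678.96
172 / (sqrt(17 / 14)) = 172*sqrt(238) / 17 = 156.09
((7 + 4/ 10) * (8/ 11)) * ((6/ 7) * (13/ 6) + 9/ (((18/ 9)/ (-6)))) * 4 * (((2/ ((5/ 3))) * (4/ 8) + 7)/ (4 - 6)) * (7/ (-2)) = -179968/ 25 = -7198.72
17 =17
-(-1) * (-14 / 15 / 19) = -0.05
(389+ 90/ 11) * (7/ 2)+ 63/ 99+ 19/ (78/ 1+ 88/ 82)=24803153/ 17831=1391.01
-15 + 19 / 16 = -221 / 16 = -13.81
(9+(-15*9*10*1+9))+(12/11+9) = -14541/11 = -1321.91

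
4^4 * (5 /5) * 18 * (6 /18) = 1536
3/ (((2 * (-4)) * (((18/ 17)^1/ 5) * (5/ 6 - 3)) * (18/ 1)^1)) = 85/ 1872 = 0.05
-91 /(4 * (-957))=91 /3828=0.02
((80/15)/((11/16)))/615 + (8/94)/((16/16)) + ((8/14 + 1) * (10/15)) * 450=3148406984/6677055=471.53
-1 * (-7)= 7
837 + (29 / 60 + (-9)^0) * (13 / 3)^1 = 151817 / 180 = 843.43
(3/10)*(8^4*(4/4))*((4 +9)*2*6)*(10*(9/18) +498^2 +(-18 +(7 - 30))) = 237668401152/5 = 47533680230.40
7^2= 49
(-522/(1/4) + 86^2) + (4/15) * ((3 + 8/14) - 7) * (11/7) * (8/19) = 24705924/4655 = 5307.40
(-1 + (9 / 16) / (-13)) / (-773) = 217 / 160784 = 0.00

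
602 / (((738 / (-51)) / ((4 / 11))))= -20468 / 1353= -15.13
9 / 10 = 0.90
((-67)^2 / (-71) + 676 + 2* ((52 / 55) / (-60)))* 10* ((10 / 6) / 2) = 35891429 / 7029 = 5106.19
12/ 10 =6/ 5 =1.20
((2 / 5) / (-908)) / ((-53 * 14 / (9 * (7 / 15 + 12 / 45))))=33 / 8421700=0.00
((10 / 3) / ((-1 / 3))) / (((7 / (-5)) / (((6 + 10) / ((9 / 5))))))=4000 / 63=63.49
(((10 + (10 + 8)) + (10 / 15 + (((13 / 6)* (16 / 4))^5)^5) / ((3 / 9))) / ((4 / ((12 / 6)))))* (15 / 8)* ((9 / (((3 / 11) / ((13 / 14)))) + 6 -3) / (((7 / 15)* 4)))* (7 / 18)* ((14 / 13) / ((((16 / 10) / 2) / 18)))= 2323343206953181965853635696153532346375 / 17406027729792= 133479231621386463574873600.00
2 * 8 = 16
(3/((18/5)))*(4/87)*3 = 10/87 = 0.11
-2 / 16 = -1 / 8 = -0.12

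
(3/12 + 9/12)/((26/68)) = 34/13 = 2.62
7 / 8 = 0.88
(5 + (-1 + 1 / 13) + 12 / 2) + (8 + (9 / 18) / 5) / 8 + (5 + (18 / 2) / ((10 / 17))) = 6529 / 208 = 31.39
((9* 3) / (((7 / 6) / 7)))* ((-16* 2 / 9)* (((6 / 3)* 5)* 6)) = -34560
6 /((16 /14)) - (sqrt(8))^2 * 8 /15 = 59 /60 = 0.98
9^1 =9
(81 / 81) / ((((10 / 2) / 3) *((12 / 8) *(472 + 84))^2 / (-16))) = -4 / 289815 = -0.00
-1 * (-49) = 49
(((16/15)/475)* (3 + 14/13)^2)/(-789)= -44944/950054625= -0.00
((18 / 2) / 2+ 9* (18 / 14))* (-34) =-3825 / 7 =-546.43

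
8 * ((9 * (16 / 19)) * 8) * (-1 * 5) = -2425.26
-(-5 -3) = 8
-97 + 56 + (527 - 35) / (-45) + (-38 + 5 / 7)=-9368 / 105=-89.22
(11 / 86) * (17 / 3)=187 / 258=0.72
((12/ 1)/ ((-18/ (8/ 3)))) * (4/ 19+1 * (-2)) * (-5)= -2720/ 171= -15.91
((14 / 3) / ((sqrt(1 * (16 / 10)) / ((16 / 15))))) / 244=14 * sqrt(10) / 2745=0.02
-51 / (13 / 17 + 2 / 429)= -371943 / 5611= -66.29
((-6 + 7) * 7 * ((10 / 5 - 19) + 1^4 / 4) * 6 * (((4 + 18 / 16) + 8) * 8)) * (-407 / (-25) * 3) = -36076887 / 10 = -3607688.70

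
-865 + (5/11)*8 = -9475/11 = -861.36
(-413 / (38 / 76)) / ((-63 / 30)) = 1180 / 3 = 393.33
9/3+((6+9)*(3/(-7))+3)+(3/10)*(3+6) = 159/70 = 2.27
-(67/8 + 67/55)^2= -92.03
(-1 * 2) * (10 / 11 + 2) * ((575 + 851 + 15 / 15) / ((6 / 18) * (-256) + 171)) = -273984 / 2827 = -96.92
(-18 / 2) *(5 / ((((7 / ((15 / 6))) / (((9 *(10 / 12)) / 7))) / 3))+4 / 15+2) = -70617 / 980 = -72.06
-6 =-6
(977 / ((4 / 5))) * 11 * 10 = 268675 / 2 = 134337.50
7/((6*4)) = 7/24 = 0.29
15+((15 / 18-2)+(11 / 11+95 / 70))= 340 / 21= 16.19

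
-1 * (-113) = 113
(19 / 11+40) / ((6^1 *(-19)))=-153 / 418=-0.37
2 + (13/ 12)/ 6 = 157/ 72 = 2.18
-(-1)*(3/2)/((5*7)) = 3/70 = 0.04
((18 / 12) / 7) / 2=3 / 28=0.11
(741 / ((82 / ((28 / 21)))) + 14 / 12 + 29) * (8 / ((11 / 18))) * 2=498480 / 451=1105.28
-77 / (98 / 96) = -528 / 7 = -75.43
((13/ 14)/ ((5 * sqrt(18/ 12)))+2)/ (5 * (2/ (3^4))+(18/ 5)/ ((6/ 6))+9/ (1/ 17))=351 * sqrt(6)/ 888622+810/ 63473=0.01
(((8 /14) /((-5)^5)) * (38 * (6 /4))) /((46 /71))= -8094 /503125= -0.02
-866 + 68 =-798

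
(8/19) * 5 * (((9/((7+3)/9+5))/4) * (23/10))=1863/1045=1.78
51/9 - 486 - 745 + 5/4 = -14689/12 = -1224.08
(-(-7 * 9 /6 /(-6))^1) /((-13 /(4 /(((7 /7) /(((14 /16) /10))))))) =49 /1040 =0.05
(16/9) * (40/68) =160/153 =1.05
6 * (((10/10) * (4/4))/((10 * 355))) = 3/1775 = 0.00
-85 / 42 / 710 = -17 / 5964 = -0.00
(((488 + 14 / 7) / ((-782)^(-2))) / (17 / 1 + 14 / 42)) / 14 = 16052505 / 13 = 1234808.08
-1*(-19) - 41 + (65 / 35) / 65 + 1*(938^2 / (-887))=-31476643 / 31045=-1013.90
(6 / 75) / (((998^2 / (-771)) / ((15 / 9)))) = -257 / 2490010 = -0.00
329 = 329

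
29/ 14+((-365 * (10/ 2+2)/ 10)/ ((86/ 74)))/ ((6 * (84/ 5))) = -4751/ 43344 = -0.11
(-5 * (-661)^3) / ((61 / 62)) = 89529482110 / 61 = 1467696428.03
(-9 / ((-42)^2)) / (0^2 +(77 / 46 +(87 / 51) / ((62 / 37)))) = -0.00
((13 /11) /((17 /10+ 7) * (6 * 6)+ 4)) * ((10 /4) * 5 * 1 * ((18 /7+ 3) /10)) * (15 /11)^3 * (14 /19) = 3290625 /67875676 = 0.05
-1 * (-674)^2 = -454276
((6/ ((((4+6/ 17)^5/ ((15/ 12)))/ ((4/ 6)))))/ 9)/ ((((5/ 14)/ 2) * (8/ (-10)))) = -49694995/ 19971059616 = -0.00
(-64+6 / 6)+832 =769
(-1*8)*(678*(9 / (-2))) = 24408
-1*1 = -1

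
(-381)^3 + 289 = -55306052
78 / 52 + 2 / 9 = 31 / 18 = 1.72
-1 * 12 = -12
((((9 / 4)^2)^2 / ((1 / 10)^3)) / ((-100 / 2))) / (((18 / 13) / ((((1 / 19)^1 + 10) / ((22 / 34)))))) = -153859095 / 26752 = -5751.31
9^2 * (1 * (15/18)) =135/2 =67.50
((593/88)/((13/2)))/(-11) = -593/6292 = -0.09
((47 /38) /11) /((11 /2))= 47 /2299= 0.02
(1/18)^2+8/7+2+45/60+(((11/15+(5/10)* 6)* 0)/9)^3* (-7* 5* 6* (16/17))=2209/567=3.90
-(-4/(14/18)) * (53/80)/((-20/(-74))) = 17649/1400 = 12.61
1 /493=0.00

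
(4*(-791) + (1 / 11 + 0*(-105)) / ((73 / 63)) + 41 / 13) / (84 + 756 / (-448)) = -175974688 / 4582721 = -38.40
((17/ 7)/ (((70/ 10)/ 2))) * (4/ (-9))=-136/ 441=-0.31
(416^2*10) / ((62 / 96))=83066880 / 31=2679576.77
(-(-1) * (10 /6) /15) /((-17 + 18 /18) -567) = -0.00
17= 17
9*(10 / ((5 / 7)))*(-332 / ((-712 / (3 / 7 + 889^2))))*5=20662953750 / 89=232168019.66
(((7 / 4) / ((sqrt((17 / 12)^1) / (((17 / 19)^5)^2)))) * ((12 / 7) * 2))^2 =103279292215985372333970096 / 37589973457545958193355601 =2.75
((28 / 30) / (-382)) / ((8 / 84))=-49 / 1910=-0.03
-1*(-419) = 419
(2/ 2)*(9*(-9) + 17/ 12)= -955/ 12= -79.58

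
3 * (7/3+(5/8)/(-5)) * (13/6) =689/48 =14.35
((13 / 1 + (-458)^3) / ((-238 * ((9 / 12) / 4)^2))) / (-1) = -1756743296 / 153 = -11481982.33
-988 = -988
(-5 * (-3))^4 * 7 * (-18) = -6378750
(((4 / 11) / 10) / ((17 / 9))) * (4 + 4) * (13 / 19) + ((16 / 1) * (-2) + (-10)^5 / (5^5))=-63.89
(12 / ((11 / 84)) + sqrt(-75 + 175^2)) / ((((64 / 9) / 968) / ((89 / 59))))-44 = 1107590 / 59 + 484605 *sqrt(1222) / 472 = 54663.38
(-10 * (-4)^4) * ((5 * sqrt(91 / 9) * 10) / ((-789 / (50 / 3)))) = 6400000 * sqrt(91) / 7101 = 8597.68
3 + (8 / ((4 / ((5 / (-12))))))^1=13 / 6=2.17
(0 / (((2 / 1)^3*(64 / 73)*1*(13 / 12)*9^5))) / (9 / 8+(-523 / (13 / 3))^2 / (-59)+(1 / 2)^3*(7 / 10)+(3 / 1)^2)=0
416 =416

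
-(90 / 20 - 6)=3 / 2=1.50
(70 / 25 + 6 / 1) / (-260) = -11 / 325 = -0.03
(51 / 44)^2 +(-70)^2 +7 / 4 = 9492389 / 1936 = 4903.09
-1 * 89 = -89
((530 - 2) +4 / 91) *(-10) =-480520 / 91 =-5280.44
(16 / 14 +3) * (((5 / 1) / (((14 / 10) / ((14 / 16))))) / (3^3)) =725 / 1512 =0.48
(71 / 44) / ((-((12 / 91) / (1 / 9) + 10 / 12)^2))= -5291559 / 13382699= -0.40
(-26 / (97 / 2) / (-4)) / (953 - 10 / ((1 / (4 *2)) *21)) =273 / 1933501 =0.00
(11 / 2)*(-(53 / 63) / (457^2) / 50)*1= -583 / 1315748700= -0.00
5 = 5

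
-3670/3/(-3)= 3670/9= 407.78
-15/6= -5/2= -2.50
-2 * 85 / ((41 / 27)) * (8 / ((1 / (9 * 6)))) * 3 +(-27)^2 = -5918751 / 41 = -144359.78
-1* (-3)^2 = -9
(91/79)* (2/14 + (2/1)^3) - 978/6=-12136/79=-153.62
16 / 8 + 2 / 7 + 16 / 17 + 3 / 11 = 4581 / 1309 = 3.50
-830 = -830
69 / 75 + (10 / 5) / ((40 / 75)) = 467 / 100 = 4.67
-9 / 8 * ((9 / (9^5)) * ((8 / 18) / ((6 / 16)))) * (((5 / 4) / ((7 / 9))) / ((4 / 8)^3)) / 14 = -20 / 107163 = -0.00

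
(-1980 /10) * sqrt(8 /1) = -396 * sqrt(2) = -560.03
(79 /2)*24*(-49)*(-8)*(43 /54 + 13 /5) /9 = 56795312 /405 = 140235.34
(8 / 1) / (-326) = -4 / 163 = -0.02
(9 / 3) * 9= 27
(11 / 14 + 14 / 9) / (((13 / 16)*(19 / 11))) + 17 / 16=679897 / 248976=2.73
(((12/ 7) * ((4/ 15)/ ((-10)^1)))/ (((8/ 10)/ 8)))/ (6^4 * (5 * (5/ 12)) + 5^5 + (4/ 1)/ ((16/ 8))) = -16/ 203945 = -0.00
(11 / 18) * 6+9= 38 / 3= 12.67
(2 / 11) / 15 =2 / 165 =0.01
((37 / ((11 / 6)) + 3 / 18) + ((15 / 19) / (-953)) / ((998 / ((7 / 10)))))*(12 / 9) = 24269064905 / 894503907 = 27.13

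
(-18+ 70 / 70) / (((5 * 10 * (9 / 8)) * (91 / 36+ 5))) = -272 / 6775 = -0.04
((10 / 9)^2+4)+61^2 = 301825 / 81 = 3726.23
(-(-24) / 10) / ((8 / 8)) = 12 / 5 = 2.40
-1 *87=-87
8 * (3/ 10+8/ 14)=244/ 35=6.97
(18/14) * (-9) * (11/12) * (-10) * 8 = 5940/7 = 848.57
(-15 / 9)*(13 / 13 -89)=440 / 3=146.67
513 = 513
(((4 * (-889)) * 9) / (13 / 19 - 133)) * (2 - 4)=-202692 / 419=-483.75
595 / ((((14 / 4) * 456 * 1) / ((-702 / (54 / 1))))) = -1105 / 228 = -4.85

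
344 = 344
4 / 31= 0.13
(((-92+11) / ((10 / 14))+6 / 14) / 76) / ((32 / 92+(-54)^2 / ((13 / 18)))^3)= -52846987323 / 2340601393777225564160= -0.00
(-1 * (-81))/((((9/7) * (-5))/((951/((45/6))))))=-39942/25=-1597.68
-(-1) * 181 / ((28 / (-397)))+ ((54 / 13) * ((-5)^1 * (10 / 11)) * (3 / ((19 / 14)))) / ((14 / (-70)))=-179359469 / 76076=-2357.64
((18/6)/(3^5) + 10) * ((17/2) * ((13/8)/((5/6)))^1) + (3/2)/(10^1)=179393/1080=166.10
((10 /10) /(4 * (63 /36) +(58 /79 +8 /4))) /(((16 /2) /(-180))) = -3555 /1538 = -2.31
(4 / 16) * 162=81 / 2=40.50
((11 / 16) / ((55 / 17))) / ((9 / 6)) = 17 / 120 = 0.14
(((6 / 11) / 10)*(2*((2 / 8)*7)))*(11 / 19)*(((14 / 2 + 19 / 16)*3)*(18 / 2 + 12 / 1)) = 57.01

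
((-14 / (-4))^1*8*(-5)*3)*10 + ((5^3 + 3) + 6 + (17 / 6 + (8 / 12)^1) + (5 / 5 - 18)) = -8159 / 2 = -4079.50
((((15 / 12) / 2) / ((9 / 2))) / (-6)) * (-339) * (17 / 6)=9605 / 432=22.23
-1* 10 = -10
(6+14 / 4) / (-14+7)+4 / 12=-43 / 42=-1.02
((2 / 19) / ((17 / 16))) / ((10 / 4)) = 64 / 1615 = 0.04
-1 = -1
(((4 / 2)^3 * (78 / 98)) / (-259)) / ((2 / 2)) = -0.02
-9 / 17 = -0.53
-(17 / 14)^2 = -289 / 196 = -1.47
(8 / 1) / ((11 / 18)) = 144 / 11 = 13.09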